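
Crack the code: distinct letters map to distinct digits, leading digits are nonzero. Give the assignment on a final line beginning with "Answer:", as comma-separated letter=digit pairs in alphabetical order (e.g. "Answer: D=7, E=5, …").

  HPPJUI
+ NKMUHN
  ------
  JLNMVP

Step 1. [col 1: I + N ≡ P (mod 10)] no forcing yet in column 1 (carry-in 0); I=9 is free and consistent — try it ⇒ I=9.
Step 2. [col 1: I + N ≡ P (mod 10)] column 1 (I + N ≡ P (mod 10), carry-in 0) doesn't pin P yet; pick P=2 and continue, so P=2.
Step 3. [col 1: I + N ≡ P (mod 10)] column 1: given I=9, P=2, carry-in 0, and digits 2,9 already taken and all letters distinct, I+N≡P (mod 10) forces N=3 ⇒ N=3.
Step 4. [col 2: U + H ≡ V (mod 10)] U=6 is one option consistent with column 2 (U + H ≡ V (mod 10), carry-in 1) — take it, so U=6.
Step 5. [col 2: U + H ≡ V (mod 10)] H=1 is one option consistent with column 2 (U + H ≡ V (mod 10), carry-in 1) — take it. So H=1.
Step 6. [col 2: U + H ≡ V (mod 10)] column 2 reads U+H+carry(1)=V with U=6, H=1; with digits 1,2,3,6,9 already taken and all letters distinct, the only value for V is 8. So V=8.
Step 7. [col 3: J + U ≡ M (mod 10)] from column 3 (U=6, carry-in 0, digits 1,2,3,6,8,9 already taken and all letters distinct): J must equal 4 ⇒ J=4.
Step 8. [col 3: J + U ≡ M (mod 10)] column 3: given J=4, U=6, carry-in 0, and digits 1,2,3,4,6,8,9 already taken and all letters distinct, J+U≡M (mod 10) forces M=0. So M=0.
Step 9. [col 5: P + K ≡ L (mod 10)] in column 5 we have P+K≡L with carry-in 0; given P=2 and digits 0,1,2,3,4,6,8,9 already taken and all letters distinct, that pins K to 5, so K=5.
Step 10. [col 5: P + K ≡ L (mod 10)] column 5: given P=2, K=5, carry-in 0, and digits 0,1,2,3,4,5,6,8,9 already taken and all letters distinct, P+K≡L (mod 10) forces L=7, so L=7.

Answer: H=1, I=9, J=4, K=5, L=7, M=0, N=3, P=2, U=6, V=8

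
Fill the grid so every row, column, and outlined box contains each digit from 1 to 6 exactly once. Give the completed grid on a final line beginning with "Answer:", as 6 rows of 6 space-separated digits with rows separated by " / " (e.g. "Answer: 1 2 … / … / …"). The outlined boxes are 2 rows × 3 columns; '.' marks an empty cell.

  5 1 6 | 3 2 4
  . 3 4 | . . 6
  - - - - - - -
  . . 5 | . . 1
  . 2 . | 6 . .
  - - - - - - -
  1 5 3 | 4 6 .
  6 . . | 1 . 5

Step 1. [r4c5∈{3,4,5}] 5 has one home in row 4: r4c5, so r4c5=5.
Step 2. [r3c5∈{3,4}] 4 has one home in col 5: r3c5, so r3c5=4.
Step 3. [r4c6∈{3}] nothing but 3 survives at r4c6 ⇒ r4c6=3.
Step 4. [r6c2∈{4}] only 4 remains possible at r6c2, so r6c2=4.
Step 5. [r2c4∈{5}] nothing but 5 survives at r2c4. So r2c4=5.
Step 6. [r4c1∈{4}] r4c1's peers cover all but 4, so r4c1=4.
Step 7. [r3c1∈{3}] r3c1 has the single candidate 3, so r3c1=3.
Step 8. [r6c5∈{3}] r6c5's peers cover all but 3, so r6c5=3.
Step 9. [r5c6∈{2}] only 2 remains possible at r5c6. So r5c6=2.
Step 10. [r2c5∈{1}] nothing but 1 survives at r2c5 ⇒ r2c5=1.
Step 11. [r4c3∈{1}] r4c3 has the single candidate 1 ⇒ r4c3=1.
Step 12. [r3c4∈{2}] r3c4 is down to just 2. So r3c4=2.
Step 13. [r2c1∈{2}] r2c1 is down to just 2 ⇒ r2c1=2.
Step 14. [r6c3∈{2}] r6c3 is down to just 2 ⇒ r6c3=2.
Step 15. [r3c2∈{6}] nothing but 6 survives at r3c2, so r3c2=6.

Answer: 5 1 6 3 2 4 / 2 3 4 5 1 6 / 3 6 5 2 4 1 / 4 2 1 6 5 3 / 1 5 3 4 6 2 / 6 4 2 1 3 5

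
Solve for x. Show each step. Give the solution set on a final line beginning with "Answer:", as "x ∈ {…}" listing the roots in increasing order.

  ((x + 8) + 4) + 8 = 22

Step 1. [((x + 8) + 4) + 8 = 22] 8 comes off first (subtract 8), so sub: (x + 8) + 4 = 14.
Step 2. [(x + 8) + 4 = 14] the outer +4 inverts by subtracting 4, so sub: x + 8 = 10.
Step 3. [x + 8 = 10] subtract 8: x sits inside (… + 8), so sub: x = 2.

Answer: x ∈ {2}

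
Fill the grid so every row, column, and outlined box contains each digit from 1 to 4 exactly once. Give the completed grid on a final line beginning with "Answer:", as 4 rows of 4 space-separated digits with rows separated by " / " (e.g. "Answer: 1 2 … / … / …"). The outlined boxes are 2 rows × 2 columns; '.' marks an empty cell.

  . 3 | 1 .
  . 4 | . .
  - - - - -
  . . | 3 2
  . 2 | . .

Step 1. [r2c1∈{1,2}] in row 2, 1 fits only at r2c1 ⇒ r2c1=1.
Step 2. [r4c3∈{4}] nothing but 4 survives at r4c3. So r4c3=4.
Step 3. [r2c3∈{2}] only 2 remains possible at r2c3 ⇒ r2c3=2.
Step 4. [r1c4∈{4}] nothing but 4 survives at r1c4. So r1c4=4.
Step 5. [r4c4∈{1}] r4c4 is down to just 1. So r4c4=1.
Step 6. [r1c1∈{2}] r1c1 has the single candidate 2. So r1c1=2.
Step 7. [r4c1∈{3}] r4c1 has the single candidate 3 ⇒ r4c1=3.
Step 8. [r3c2∈{1}] only 1 remains possible at r3c2, so r3c2=1.
Step 9. [r3c1∈{4}] r3c1 is down to just 4 ⇒ r3c1=4.
Step 10. [r2c4∈{3}] r2c4 has the single candidate 3 ⇒ r2c4=3.

Answer: 2 3 1 4 / 1 4 2 3 / 4 1 3 2 / 3 2 4 1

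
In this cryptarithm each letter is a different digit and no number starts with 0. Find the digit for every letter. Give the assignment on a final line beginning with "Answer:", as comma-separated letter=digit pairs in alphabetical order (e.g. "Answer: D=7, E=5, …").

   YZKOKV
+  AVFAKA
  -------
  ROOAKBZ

Step 1. [col 1: V + A ≡ Z (mod 10)] Z=2 is one option consistent with column 1 (V + A ≡ Z (mod 10), carry-in 0) — take it ⇒ Z=2.
Step 2. [col 1: V + A ≡ Z (mod 10)] several values work for A in column 1 (V + A ≡ Z (mod 10), carry-in 0); try A=5. So A=5.
Step 3. [R] adding two 6-digit numbers gives at most 6+1 digits, and here it does — R is that final carry and must be 1 ⇒ R=1.
Step 4. [col 1: V + A ≡ Z (mod 10)] column 1 reads V+A+carry(0)=Z with A=5, Z=2; with digits 1,2,5 already taken and all letters distinct, the only value for V is 7. So V=7.
Step 5. [col 2: K + K ≡ B (mod 10)] several values work for B in column 2 (K + K ≡ B (mod 10), carry-in 1); try B=3. So B=3.
Step 6. [col 2: K + K ≡ B (mod 10)] in column 2 we have K+K≡B with carry-in 1; given B=3 and digits 1,2,3,5,7 already taken and all letters distinct, that pins K to 6. So K=6.
Step 7. [col 3: O + A ≡ K (mod 10)] in column 3 we have O+A≡K with carry-in 1; given A=5, K=6 and digits 1,2,3,5,6,7 already taken and all letters distinct, that pins O to 0, so O=0.
Step 8. [col 4: K + F ≡ A (mod 10)] column 4: given K=6, A=5, carry-in 0, and digits 0,1,2,3,5,6,7 already taken and all letters distinct, K+F≡A (mod 10) forces F=9, so F=9.
Step 9. [col 6: Y + A ≡ O (mod 10)] from column 6 (A=5, O=0, carry-in 1, digits 0,1,2,3,5,6,7,9 already taken and all letters distinct): Y must equal 4, so Y=4.

Answer: A=5, B=3, F=9, K=6, O=0, R=1, V=7, Y=4, Z=2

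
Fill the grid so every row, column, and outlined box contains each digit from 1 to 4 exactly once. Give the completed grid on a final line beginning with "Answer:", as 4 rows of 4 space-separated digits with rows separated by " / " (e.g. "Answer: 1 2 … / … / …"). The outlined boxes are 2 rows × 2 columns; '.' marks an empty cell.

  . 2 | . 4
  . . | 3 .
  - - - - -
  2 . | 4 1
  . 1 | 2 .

Step 1. [r1c1∈{1,3}] in row 1, 3 fits only at r1c1 ⇒ r1c1=3.
Step 2. [r4c1∈{4}] r4c1 has the single candidate 4. So r4c1=4.
Step 3. [r2c1∈{1}] nothing but 1 survives at r2c1, so r2c1=1.
Step 4. [r3c2∈{3}] r3c2 has the single candidate 3. So r3c2=3.
Step 5. [r4c4∈{3}] nothing but 3 survives at r4c4, so r4c4=3.
Step 6. [r1c3∈{1}] r1c3 is down to just 1 ⇒ r1c3=1.
Step 7. [r2c4∈{2}] only 2 remains possible at r2c4, so r2c4=2.
Step 8. [r2c2∈{4}] r2c2 is down to just 4. So r2c2=4.

Answer: 3 2 1 4 / 1 4 3 2 / 2 3 4 1 / 4 1 2 3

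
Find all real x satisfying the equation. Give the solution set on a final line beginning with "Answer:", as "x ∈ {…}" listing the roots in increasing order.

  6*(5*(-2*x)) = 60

Step 1. [6*(5*(-2*x)) = 60] leading coefficient 6: divide by 6, so div: 5*(-2*x) = 10.
Step 2. [5*(-2*x) = 10] LHS = 5·(…); ÷5 both sides. So div: -2*x = 2.
Step 3. [-2*x = 2] -2·(inner) — divide through by -2 ⇒ div: x = -1.

Answer: x ∈ {-1}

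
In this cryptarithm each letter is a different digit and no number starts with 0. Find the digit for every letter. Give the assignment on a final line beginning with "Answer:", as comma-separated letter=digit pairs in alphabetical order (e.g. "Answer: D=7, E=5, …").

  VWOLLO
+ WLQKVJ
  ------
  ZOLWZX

Step 1. [col 1: O + J ≡ X (mod 10)] column 1 (O + J ≡ X (mod 10), carry-in 0) doesn't pin O yet; pick O=8 and continue. So O=8.
Step 2. [col 1: O + J ≡ X (mod 10)] X=7 is one option consistent with column 1 (O + J ≡ X (mod 10), carry-in 0) — take it ⇒ X=7.
Step 3. [col 1: O + J ≡ X (mod 10)] from column 1 (O=8, X=7, carry-in 0, digits 7,8 already taken and all letters distinct): J must equal 9. So J=9.
Step 4. [col 2: L + V ≡ Z (mod 10)] Z=6 is one option consistent with column 2 (L + V ≡ Z (mod 10), carry-in 1) — take it, so Z=6.
Step 5. [col 2: L + V ≡ Z (mod 10)] L=3 is one option consistent with column 2 (L + V ≡ Z (mod 10), carry-in 1) — take it. So L=3.
Step 6. [col 2: L + V ≡ Z (mod 10)] column 2 reads L+V+carry(1)=Z with L=3, Z=6; with digits 3,6,7,8,9 already taken and all letters distinct, the only value for V is 2 ⇒ V=2.
Step 7. [col 3: L + K ≡ W (mod 10)] in column 3 we have L+K≡W with carry-in 0; given L=3 and digits 2,3,6,7,8,9 already taken and all letters distinct, that pins K to 1. So K=1.
Step 8. [col 3: L + K ≡ W (mod 10)] from column 3 (L=3, K=1, carry-in 0, digits 1,2,3,6,7,8,9 already taken and all letters distinct): W must equal 4, so W=4.
Step 9. [col 4: O + Q ≡ L (mod 10)] column 4 reads O+Q+carry(0)=L with O=8, L=3; with digits 1,2,3,4,6,7,8,9 already taken and all letters distinct, the only value for Q is 5 ⇒ Q=5.

Answer: J=9, K=1, L=3, O=8, Q=5, V=2, W=4, X=7, Z=6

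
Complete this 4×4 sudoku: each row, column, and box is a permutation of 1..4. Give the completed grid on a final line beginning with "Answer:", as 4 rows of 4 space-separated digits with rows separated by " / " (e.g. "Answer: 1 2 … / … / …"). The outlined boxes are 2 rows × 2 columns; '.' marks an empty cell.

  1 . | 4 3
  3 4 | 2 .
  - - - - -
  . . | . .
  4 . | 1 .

Step 1. [r3c1∈{2}] nothing but 2 survives at r3c1 ⇒ r3c1=2.
Step 2. [r4c2∈{3}] r4c2 has the single candidate 3. So r4c2=3.
Step 3. [r3c4∈{4}] only 4 remains possible at r3c4, so r3c4=4.
Step 4. [r1c2∈{2}] r1c2 is down to just 2. So r1c2=2.
Step 5. [r4c4∈{2}] only 2 remains possible at r4c4, so r4c4=2.
Step 6. [r2c4∈{1}] only 1 remains possible at r2c4, so r2c4=1.
Step 7. [r3c3∈{3}] r3c3 has the single candidate 3, so r3c3=3.
Step 8. [r3c2∈{1}] r3c2 is down to just 1. So r3c2=1.

Answer: 1 2 4 3 / 3 4 2 1 / 2 1 3 4 / 4 3 1 2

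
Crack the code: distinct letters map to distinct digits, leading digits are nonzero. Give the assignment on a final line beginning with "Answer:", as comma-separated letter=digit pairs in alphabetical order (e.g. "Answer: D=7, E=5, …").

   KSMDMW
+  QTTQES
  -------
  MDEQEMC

Step 1. [M] M is the leading digit of a 7-digit sum of two 6-digit numbers; the final carry is exactly 1, so M=1.
Step 2. [col 1: W + S ≡ C (mod 10)] several values work for W in column 1 (W + S ≡ C (mod 10), carry-in 0); try W=5, so W=5.
Step 3. [col 1: W + S ≡ C (mod 10)] column 1 (W + S ≡ C (mod 10), carry-in 0) doesn't pin C yet; pick C=9 and continue, so C=9.
Step 4. [col 1: W + S ≡ C (mod 10)] column 1: given W=5, C=9, carry-in 0, and digits 1,5,9 already taken and all letters distinct, W+S≡C (mod 10) forces S=4, so S=4.
Step 5. [col 2: M + E ≡ M (mod 10)] from column 2 (M=1, carry-in 0, digits 1,4,5,9 already taken and all letters distinct): E must equal 0, so E=0.
Step 6. [col 3: D + Q ≡ E (mod 10)] column 3 (D + Q ≡ E (mod 10), carry-in 0) doesn't pin Q yet; pick Q=8 and continue ⇒ Q=8.
Step 7. [col 3: D + Q ≡ E (mod 10)] column 3: given Q=8, E=0, carry-in 0, and digits 0,1,4,5,8,9 already taken and all letters distinct, D+Q≡E (mod 10) forces D=2 ⇒ D=2.
Step 8. [col 4: M + T ≡ Q (mod 10)] in column 4 we have M+T≡Q with carry-in 1; given M=1, Q=8 and digits 0,1,2,4,5,8,9 already taken and all letters distinct, that pins T to 6, so T=6.
Step 9. [col 6: K + Q ≡ D (mod 10)] from column 6 (Q=8, D=2, carry-in 1, digits 0,1,2,4,5,6,8,9 already taken and all letters distinct): K must equal 3. So K=3.

Answer: C=9, D=2, E=0, K=3, M=1, Q=8, S=4, T=6, W=5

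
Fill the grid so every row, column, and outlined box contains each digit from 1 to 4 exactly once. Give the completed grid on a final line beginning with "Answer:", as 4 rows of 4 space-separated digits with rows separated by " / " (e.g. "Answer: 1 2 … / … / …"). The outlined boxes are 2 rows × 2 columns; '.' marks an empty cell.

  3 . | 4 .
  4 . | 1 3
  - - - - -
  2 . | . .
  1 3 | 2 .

Step 1. [r4c4∈{4}] only 4 remains possible at r4c4 ⇒ r4c4=4.
Step 2. [r1c4∈{2}] nothing but 2 survives at r1c4. So r1c4=2.
Step 3. [r2c2∈{2}] nothing but 2 survives at r2c2 ⇒ r2c2=2.
Step 4. [r3c2∈{4}] r3c2's peers cover all but 4. So r3c2=4.
Step 5. [r1c2∈{1}] r1c2's peers cover all but 1 ⇒ r1c2=1.
Step 6. [r3c3∈{3}] r3c3's peers cover all but 3. So r3c3=3.
Step 7. [r3c4∈{1}] r3c4 is down to just 1. So r3c4=1.

Answer: 3 1 4 2 / 4 2 1 3 / 2 4 3 1 / 1 3 2 4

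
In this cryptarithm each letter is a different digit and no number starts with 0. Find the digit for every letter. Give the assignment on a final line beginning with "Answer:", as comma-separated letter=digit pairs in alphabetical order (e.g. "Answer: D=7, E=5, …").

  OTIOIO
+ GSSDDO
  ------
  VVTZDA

Step 1. [col 1: O + O ≡ A (mod 10)] A=6 is one option consistent with column 1 (O + O ≡ A (mod 10), carry-in 0) — take it, so A=6.
Step 2. [col 1: O + O ≡ A (mod 10)] column 1 (O + O ≡ A (mod 10), carry-in 0) doesn't pin O yet; pick O=3 and continue, so O=3.
Step 3. [col 2: I + D ≡ D (mod 10)] column 2: given nothing yet, carry-in 0, and digits 3,6 already taken and all letters distinct, I+D≡D (mod 10) forces I=0. So I=0.
Step 4. [col 2: I + D ≡ D (mod 10)] column 2 (I + D ≡ D (mod 10), carry-in 0) doesn't pin D yet; pick D=9 and continue. So D=9.
Step 5. [col 3: O + D ≡ Z (mod 10)] from column 3 (O=3, D=9, carry-in 0, digits 0,3,6,9 already taken and all letters distinct): Z must equal 2 ⇒ Z=2.
Step 6. [col 4: I + S ≡ T (mod 10)] no forcing yet in column 4 (carry-in 1); T=8 is free and consistent — try it ⇒ T=8.
Step 7. [col 4: I + S ≡ T (mod 10)] column 4: given I=0, T=8, carry-in 1, and digits 0,2,3,6,8,9 already taken and all letters distinct, I+S≡T (mod 10) forces S=7, so S=7.
Step 8. [col 5: T + S ≡ V (mod 10)] in column 5 we have T+S≡V with carry-in 0; given T=8, S=7 and digits 0,2,3,6,7,8,9 already taken and all letters distinct, that pins V to 5, so V=5.
Step 9. [col 6: O + G ≡ V (mod 10)] column 6: given O=3, V=5, carry-in 1, and digits 0,2,3,5,6,7,8,9 already taken and all letters distinct, O+G≡V (mod 10) forces G=1 ⇒ G=1.

Answer: A=6, D=9, G=1, I=0, O=3, S=7, T=8, V=5, Z=2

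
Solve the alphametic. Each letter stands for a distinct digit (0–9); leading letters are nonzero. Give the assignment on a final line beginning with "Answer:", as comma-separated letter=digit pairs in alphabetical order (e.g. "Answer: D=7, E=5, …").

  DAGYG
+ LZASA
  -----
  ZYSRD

Step 1. [col 1: G + A ≡ D (mod 10)] D=7 is one option consistent with column 1 (G + A ≡ D (mod 10), carry-in 0) — take it, so D=7.
Step 2. [col 1: G + A ≡ D (mod 10)] column 1 (G + A ≡ D (mod 10), carry-in 0) doesn't pin G yet; pick G=4 and continue, so G=4.
Step 3. [col 1: G + A ≡ D (mod 10)] column 1: given G=4, D=7, carry-in 0, and digits 4,7 already taken and all letters distinct, G+A≡D (mod 10) forces A=3 ⇒ A=3.
Step 4. [col 2: Y + S ≡ R (mod 10)] R=0 is one option consistent with column 2 (Y + S ≡ R (mod 10), carry-in 0) — take it, so R=0.
Step 5. [col 2: Y + S ≡ R (mod 10)] several values work for S in column 2 (Y + S ≡ R (mod 10), carry-in 0); try S=8, so S=8.
Step 6. [col 2: Y + S ≡ R (mod 10)] in column 2 we have Y+S≡R with carry-in 0; given S=8, R=0 and digits 0,3,4,7,8 already taken and all letters distinct, that pins Y to 2 ⇒ Y=2.
Step 7. [col 4: A + Z ≡ Y (mod 10)] in column 4 we have A+Z≡Y with carry-in 0; given A=3, Y=2 and digits 0,2,3,4,7,8 already taken and all letters distinct, that pins Z to 9 ⇒ Z=9.
Step 8. [col 5: D + L ≡ Z (mod 10)] in column 5 we have D+L≡Z with carry-in 1; given D=7, Z=9 and digits 0,2,3,4,7,8,9 already taken and all letters distinct, that pins L to 1, so L=1.

Answer: A=3, D=7, G=4, L=1, R=0, S=8, Y=2, Z=9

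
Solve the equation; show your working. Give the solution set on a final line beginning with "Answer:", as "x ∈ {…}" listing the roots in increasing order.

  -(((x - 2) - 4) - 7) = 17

Step 1. [-(((x - 2) - 4) - 7) = 17] flip signs both sides, so neg: ((x - 2) - 4) - 7 = -17.
Step 2. [((x - 2) - 4) - 7 = -17] the outer -7 inverts by adding 7. So sub: (x - 2) - 4 = -10.
Step 3. [(x - 2) - 4 = -10] peel the -4: add 4 from each side ⇒ sub: x - 2 = -6.
Step 4. [x - 2 = -6] add 2: x sits inside (… - 2). So sub: x = -4.

Answer: x ∈ {-4}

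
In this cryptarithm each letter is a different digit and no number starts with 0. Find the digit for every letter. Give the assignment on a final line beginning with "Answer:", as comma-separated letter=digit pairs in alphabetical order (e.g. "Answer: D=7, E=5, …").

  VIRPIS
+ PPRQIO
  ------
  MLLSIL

Step 1. [col 1: S + O ≡ L (mod 10)] no forcing yet in column 1 (carry-in 0); L=4 is free and consistent — try it. So L=4.
Step 2. [col 1: S + O ≡ L (mod 10)] O=8 is one option consistent with column 1 (S + O ≡ L (mod 10), carry-in 0) — take it. So O=8.
Step 3. [col 1: S + O ≡ L (mod 10)] from column 1 (O=8, L=4, carry-in 0, digits 4,8 already taken and all letters distinct): S must equal 6. So S=6.
Step 4. [col 2: I + I ≡ I (mod 10)] column 2: given nothing yet, carry-in 1, and digits 4,6,8 already taken and all letters distinct, I+I≡I (mod 10) forces I=9, so I=9.
Step 5. [col 3: P + Q ≡ S (mod 10)] several values work for P in column 3 (P + Q ≡ S (mod 10), carry-in 1); try P=5. So P=5.
Step 6. [col 3: P + Q ≡ S (mod 10)] in column 3 we have P+Q≡S with carry-in 1; given P=5, S=6 and digits 4,5,6,8,9 already taken and all letters distinct, that pins Q to 0, so Q=0.
Step 7. [col 4: R + R ≡ L (mod 10)] column 4 (R + R ≡ L (mod 10), carry-in 0) doesn't pin R yet; pick R=2 and continue, so R=2.
Step 8. [col 6: V + P ≡ M (mod 10)] no forcing yet in column 6 (carry-in 1); V=1 is free and consistent — try it, so V=1.
Step 9. [col 6: V + P ≡ M (mod 10)] column 6 reads V+P+carry(1)=M with V=1, P=5; with digits 0,1,2,4,5,6,8,9 already taken and all letters distinct, the only value for M is 7. So M=7.

Answer: I=9, L=4, M=7, O=8, P=5, Q=0, R=2, S=6, V=1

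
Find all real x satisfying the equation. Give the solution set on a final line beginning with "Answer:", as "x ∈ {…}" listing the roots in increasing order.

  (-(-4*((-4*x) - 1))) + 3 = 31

Step 1. [(-(-4*((-4*x) - 1))) + 3 = 31] subtract 3: x sits inside (… + 3), so sub: -(-4*((-4*x) - 1)) = 28.
Step 2. [-(-4*((-4*x) - 1)) = 28] leading − — multiply by −1 ⇒ neg: -4*((-4*x) - 1) = -28.
Step 3. [-4*((-4*x) - 1) = -28] -4·(inner) — divide through by -4 ⇒ div: (-4*x) - 1 = 7.
Step 4. [(-4*x) - 1 = 7] -1 is outermost — add 1 both sides, so sub: -4*x = 8.
Step 5. [-4*x = 8] -4 out front; divide by -4 ⇒ div: x = -2.

Answer: x ∈ {-2}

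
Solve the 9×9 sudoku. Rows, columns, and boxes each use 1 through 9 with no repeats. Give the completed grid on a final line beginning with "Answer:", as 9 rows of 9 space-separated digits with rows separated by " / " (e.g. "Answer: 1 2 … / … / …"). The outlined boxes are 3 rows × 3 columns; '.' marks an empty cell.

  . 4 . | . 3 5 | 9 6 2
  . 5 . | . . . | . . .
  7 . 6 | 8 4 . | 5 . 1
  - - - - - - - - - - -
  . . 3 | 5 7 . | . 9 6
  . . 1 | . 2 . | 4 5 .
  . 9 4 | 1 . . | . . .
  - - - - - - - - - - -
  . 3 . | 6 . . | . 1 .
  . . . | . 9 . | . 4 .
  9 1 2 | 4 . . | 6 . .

Step 1. [r6c8∈{2,3,7,8}] col 8 places 2 nowhere but r6c8. So r6c8=2.
Step 2. [r2c1∈{1,2,3,8}] 3 has one home in col 1: r2c1. So r2c1=3.
Step 3. [r8c6∈{1,2,3,7,8}] r8c6 is the only open cell in row 8 admitting 1 ⇒ r8c6=1.
Step 4. [r5c2∈{6,7,8}] in box 4, 7 fits only at r5c2, so r5c2=7.
Step 5. [r6c1∈{5,6,8}] r6c1 is the only open cell in row 6 admitting 5. So r6c1=5.
Step 6. [r3c6∈{2,9}] in row 3, 9 fits only at r3c6, so r3c6=9.
Step 7. [r1c3∈{8}] r1c3's peers cover all but 8 ⇒ r1c3=8.
Step 8. [r5c1∈{6,8}] 6 has one home in box 4: r5c1 ⇒ r5c1=6.
Step 9. [r8c1∈{8}] only 8 remains possible at r8c1. So r8c1=8.
Step 10. [r7c9∈{5,7,8,9}] across row 7, 9 lands solely at r7c9, so r7c9=9.
Step 11. [r4c2∈{2,8}] in col 2, 8 fits only at r4c2, so r4c2=8.
Step 12. [r1c4∈{7}] r1c4's peers cover all but 7 ⇒ r1c4=7.
Step 13. [r2c4∈{2}] nothing but 2 survives at r2c4, so r2c4=2.
Step 14. [r8c4∈{3}] nothing but 3 survives at r8c4 ⇒ r8c4=3.
Step 15. [r6c7∈{3,7,8}] 3 has one home in col 7: r6c7 ⇒ r6c7=3.
Step 16. [r9c9∈{3,5,7,8}] 3 has one home in col 9: r9c9 ⇒ r9c9=3.
Step 17. [r6c9∈{7,8}] 7 has one home in row 6: r6c9, so r6c9=7.
Step 18. [r7c6∈{2,7,8}] 2 has one home in col 6: r7c6, so r7c6=2.
Step 19. [r2c6∈{6}] nothing but 6 survives at r2c6, so r2c6=6.
Step 20. [r6c6∈{8}] r6c6 is down to just 8 ⇒ r6c6=8.
Step 21. [r9c5∈{5,8}] r9c5 is the only open cell in row 9 admitting 5, so r9c5=5.
Step 22. [r9c8∈{7,8}] row 9 places 8 nowhere but r9c8. So r9c8=8.
Step 23. [r7c7∈{7}] r7c7 has the single candidate 7. So r7c7=7.
Step 24. [r8c3∈{5,7}] r8c3 is the only open cell in row 8 admitting 7, so r8c3=7.
Step 25. [r2c7∈{8}] only 8 remains possible at r2c7, so r2c7=8.
Step 26. [r4c7∈{1}] r4c7 is down to just 1, so r4c7=1.
Step 27. [r2c3∈{9}] only 9 remains possible at r2c3, so r2c3=9.
Step 28. [r3c2∈{2}] r3c2 is down to just 2, so r3c2=2.
Step 29. [r7c3∈{5}] r7c3's peers cover all but 5 ⇒ r7c3=5.
Step 30. [r8c2∈{6}] nothing but 6 survives at r8c2, so r8c2=6.
Step 31. [r7c5∈{8}] r7c5 is down to just 8. So r7c5=8.
Step 32. [r8c7∈{2}] r8c7 has the single candidate 2, so r8c7=2.
Step 33. [r4c1∈{2}] nothing but 2 survives at r4c1 ⇒ r4c1=2.
Step 34. [r2c8∈{7}] r2c8 is down to just 7, so r2c8=7.
Step 35. [r7c1∈{4}] nothing but 4 survives at r7c1, so r7c1=4.
Step 36. [r8c9∈{5}] nothing but 5 survives at r8c9. So r8c9=5.
Step 37. [r5c6∈{3}] nothing but 3 survives at r5c6. So r5c6=3.
Step 38. [r4c6∈{4}] r4c6 has the single candidate 4 ⇒ r4c6=4.
Step 39. [r3c8∈{3}] r3c8 has the single candidate 3. So r3c8=3.
Step 40. [r5c9∈{8}] r5c9's peers cover all but 8, so r5c9=8.
Step 41. [r1c1∈{1}] only 1 remains possible at r1c1, so r1c1=1.
Step 42. [r2c9∈{4}] r2c9's peers cover all but 4, so r2c9=4.
Step 43. [r9c6∈{7}] r9c6's peers cover all but 7. So r9c6=7.
Step 44. [r6c5∈{6}] r6c5's peers cover all but 6 ⇒ r6c5=6.
Step 45. [r2c5∈{1}] r2c5 is down to just 1 ⇒ r2c5=1.
Step 46. [r5c4∈{9}] r5c4's peers cover all but 9 ⇒ r5c4=9.

Answer: 1 4 8 7 3 5 9 6 2 / 3 5 9 2 1 6 8 7 4 / 7 2 6 8 4 9 5 3 1 / 2 8 3 5 7 4 1 9 6 / 6 7 1 9 2 3 4 5 8 / 5 9 4 1 6 8 3 2 7 / 4 3 5 6 8 2 7 1 9 / 8 6 7 3 9 1 2 4 5 / 9 1 2 4 5 7 6 8 3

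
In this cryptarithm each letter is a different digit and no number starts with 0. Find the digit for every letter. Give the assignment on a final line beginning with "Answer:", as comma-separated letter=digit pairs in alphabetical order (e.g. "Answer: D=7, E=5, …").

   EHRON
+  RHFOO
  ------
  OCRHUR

Step 1. [col 1: N + O ≡ R (mod 10)] O=1 is one option consistent with column 1 (N + O ≡ R (mod 10), carry-in 0) — take it, so O=1.
Step 2. [col 1: N + O ≡ R (mod 10)] no forcing yet in column 1 (carry-in 0); N=8 is free and consistent — try it ⇒ N=8.
Step 3. [col 1: N + O ≡ R (mod 10)] in column 1 we have N+O≡R with carry-in 0; given N=8, O=1 and digits 1,8 already taken and all letters distinct, that pins R to 9. So R=9.
Step 4. [col 2: O + O ≡ U (mod 10)] from column 2 (O=1, carry-in 0, digits 1,8,9 already taken and all letters distinct): U must equal 2, so U=2.
Step 5. [col 3: R + F ≡ H (mod 10)] H=4 is one option consistent with column 3 (R + F ≡ H (mod 10), carry-in 0) — take it, so H=4.
Step 6. [col 3: R + F ≡ H (mod 10)] column 3 reads R+F+carry(0)=H with R=9, H=4; with digits 1,2,4,8,9 already taken and all letters distinct, the only value for F is 5. So F=5.
Step 7. [col 5: E + R ≡ C (mod 10)] from column 5 (R=9, carry-in 0, digits 1,2,4,5,8,9 already taken and all letters distinct): E must equal 7. So E=7.
Step 8. [col 5: E + R ≡ C (mod 10)] column 5 reads E+R+carry(0)=C with E=7, R=9; with digits 1,2,4,5,7,8,9 already taken and all letters distinct, the only value for C is 6 ⇒ C=6.

Answer: C=6, E=7, F=5, H=4, N=8, O=1, R=9, U=2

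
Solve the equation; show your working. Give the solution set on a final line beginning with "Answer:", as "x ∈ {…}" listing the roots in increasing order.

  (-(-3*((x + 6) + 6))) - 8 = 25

Step 1. [(-(-3*((x + 6) + 6))) - 8 = 25] the outer -8 inverts by adding 8, so sub: -(-3*((x + 6) + 6)) = 33.
Step 2. [-(-3*((x + 6) + 6)) = 33] flip signs both sides. So neg: -3*((x + 6) + 6) = -33.
Step 3. [-3*((x + 6) + 6) = -33] LHS = -3·(…); ÷-3 both sides. So div: (x + 6) + 6 = 11.
Step 4. [(x + 6) + 6 = 11] +6 is outermost — subtract 6 both sides, so sub: x + 6 = 5.
Step 5. [x + 6 = 5] the outer +6 inverts by subtracting 6 ⇒ sub: x = -1.

Answer: x ∈ {-1}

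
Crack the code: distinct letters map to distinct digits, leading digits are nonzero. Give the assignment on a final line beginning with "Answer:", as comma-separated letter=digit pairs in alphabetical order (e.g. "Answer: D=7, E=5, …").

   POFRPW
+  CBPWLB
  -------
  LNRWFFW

Step 1. [L] adding two 6-digit numbers gives at most 6+1 digits, and here it does — L is that final carry and must be 1, so L=1.
Step 2. [col 1: W + B ≡ W (mod 10)] column 1: given nothing yet, carry-in 0, and digits 1 already taken and all letters distinct, W+B≡W (mod 10) forces B=0, so B=0.
Step 3. [col 1: W + B ≡ W (mod 10)] column 1 (W + B ≡ W (mod 10), carry-in 0) doesn't pin W yet; pick W=5 and continue, so W=5.
Step 4. [col 2: P + L ≡ F (mod 10)] column 2 (P + L ≡ F (mod 10), carry-in 0) doesn't pin P yet; pick P=7 and continue, so P=7.
Step 5. [col 2: P + L ≡ F (mod 10)] column 2 reads P+L+carry(0)=F with P=7, L=1; with digits 0,1,5,7 already taken and all letters distinct, the only value for F is 8. So F=8.
Step 6. [col 3: R + W ≡ F (mod 10)] from column 3 (W=5, F=8, carry-in 0, digits 0,1,5,7,8 already taken and all letters distinct): R must equal 3, so R=3.
Step 7. [col 5: O + B ≡ R (mod 10)] from column 5 (B=0, R=3, carry-in 1, digits 0,1,3,5,7,8 already taken and all letters distinct): O must equal 2 ⇒ O=2.
Step 8. [col 6: P + C ≡ N (mod 10)] column 6 reads P+C+carry(0)=N with P=7; with digits 0,1,2,3,5,7,8 already taken and all letters distinct, the only value for C is 9, so C=9.
Step 9. [col 6: P + C ≡ N (mod 10)] column 6 reads P+C+carry(0)=N with P=7, C=9; with digits 0,1,2,3,5,7,8,9 already taken and all letters distinct, the only value for N is 6 ⇒ N=6.

Answer: B=0, C=9, F=8, L=1, N=6, O=2, P=7, R=3, W=5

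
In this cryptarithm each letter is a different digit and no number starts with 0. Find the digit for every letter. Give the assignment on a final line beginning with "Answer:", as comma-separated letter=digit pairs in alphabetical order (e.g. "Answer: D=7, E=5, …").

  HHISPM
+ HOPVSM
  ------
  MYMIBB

Step 1. [col 1: M + M ≡ B (mod 10)] several values work for B in column 1 (M + M ≡ B (mod 10), carry-in 0); try B=6, so B=6.
Step 2. [col 1: M + M ≡ B (mod 10)] column 1 (M + M ≡ B (mod 10), carry-in 0) doesn't pin M yet; pick M=3 and continue, so M=3.
Step 3. [col 2: P + S ≡ B (mod 10)] no forcing yet in column 2 (carry-in 0); P=4 is free and consistent — try it. So P=4.
Step 4. [col 2: P + S ≡ B (mod 10)] column 2 reads P+S+carry(0)=B with P=4, B=6; with digits 3,4,6 already taken and all letters distinct, the only value for S is 2. So S=2.
Step 5. [col 3: S + V ≡ I (mod 10)] no forcing yet in column 3 (carry-in 0); V=7 is free and consistent — try it, so V=7.
Step 6. [col 3: S + V ≡ I (mod 10)] column 3: given S=2, V=7, carry-in 0, and digits 2,3,4,6,7 already taken and all letters distinct, S+V≡I (mod 10) forces I=9 ⇒ I=9.
Step 7. [col 5: H + O ≡ Y (mod 10)] column 5 reads H+O+carry(1)=Y with nothing yet; with digits 2,3,4,6,7,9 already taken and all letters distinct, the only value for Y is 0, so Y=0.
Step 8. [col 5: H + O ≡ Y (mod 10)] H=1 is one option consistent with column 5 (H + O ≡ Y (mod 10), carry-in 1) — take it. So H=1.
Step 9. [col 5: H + O ≡ Y (mod 10)] in column 5 we have H+O≡Y with carry-in 1; given H=1, Y=0 and digits 0,1,2,3,4,6,7,9 already taken and all letters distinct, that pins O to 8 ⇒ O=8.

Answer: B=6, H=1, I=9, M=3, O=8, P=4, S=2, V=7, Y=0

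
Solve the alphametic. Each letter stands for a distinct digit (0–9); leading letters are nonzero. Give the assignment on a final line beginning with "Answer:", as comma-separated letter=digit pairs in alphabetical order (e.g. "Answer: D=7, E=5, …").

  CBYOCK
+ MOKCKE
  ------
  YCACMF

Step 1. [col 1: K + E ≡ F (mod 10)] E=3 is one option consistent with column 1 (K + E ≡ F (mod 10), carry-in 0) — take it. So E=3.
Step 2. [col 1: K + E ≡ F (mod 10)] F=8 is one option consistent with column 1 (K + E ≡ F (mod 10), carry-in 0) — take it. So F=8.
Step 3. [col 1: K + E ≡ F (mod 10)] column 1 reads K+E+carry(0)=F with E=3, F=8; with digits 3,8 already taken and all letters distinct, the only value for K is 5. So K=5.
Step 4. [col 2: C + K ≡ M (mod 10)] C=2 is one option consistent with column 2 (C + K ≡ M (mod 10), carry-in 0) — take it ⇒ C=2.
Step 5. [col 2: C + K ≡ M (mod 10)] column 2: given C=2, K=5, carry-in 0, and digits 2,3,5,8 already taken and all letters distinct, C+K≡M (mod 10) forces M=7, so M=7.
Step 6. [col 3: O + C ≡ C (mod 10)] column 3: given C=2, carry-in 0, and digits 2,3,5,7,8 already taken and all letters distinct, O+C≡C (mod 10) forces O=0, so O=0.
Step 7. [col 4: Y + K ≡ A (mod 10)] A=4 is one option consistent with column 4 (Y + K ≡ A (mod 10), carry-in 0) — take it ⇒ A=4.
Step 8. [col 4: Y + K ≡ A (mod 10)] from column 4 (K=5, A=4, carry-in 0, digits 0,2,3,4,5,7,8 already taken and all letters distinct): Y must equal 9, so Y=9.
Step 9. [col 5: B + O ≡ C (mod 10)] from column 5 (O=0, C=2, carry-in 1, digits 0,2,3,4,5,7,8,9 already taken and all letters distinct): B must equal 1. So B=1.

Answer: A=4, B=1, C=2, E=3, F=8, K=5, M=7, O=0, Y=9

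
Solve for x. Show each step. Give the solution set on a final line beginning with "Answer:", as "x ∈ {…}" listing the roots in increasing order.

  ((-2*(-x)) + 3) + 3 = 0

Step 1. [((-2*(-x)) + 3) + 3 = 0] 3 comes off first (subtract 3). So sub: (-2*(-x)) + 3 = -3.
Step 2. [(-2*(-x)) + 3 = -3] 3 comes off first (subtract 3), so sub: -2*(-x) = -6.
Step 3. [-2*(-x) = -6] leading coefficient -2: divide by -2, so div: -x = 3.
Step 4. [-x = 3] flip signs both sides. So neg: x = -3.

Answer: x ∈ {-3}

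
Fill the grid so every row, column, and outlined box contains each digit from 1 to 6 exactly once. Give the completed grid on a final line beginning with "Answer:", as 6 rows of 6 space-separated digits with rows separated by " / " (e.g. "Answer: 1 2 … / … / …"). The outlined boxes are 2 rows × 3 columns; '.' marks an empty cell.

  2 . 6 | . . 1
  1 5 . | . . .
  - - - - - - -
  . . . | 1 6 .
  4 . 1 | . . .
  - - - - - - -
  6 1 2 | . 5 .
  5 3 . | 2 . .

Step 1. [r3c6∈{2,3,4,5}] r3c6 is the only open cell in row 3 admitting 4 ⇒ r3c6=4.
Step 2. [r2c3∈{3,4}] across box 1, 3 lands solely at r2c3, so r2c3=3.
Step 3. [r5c4∈{3,4}] in row 5, 4 fits only at r5c4. So r5c4=4.
Step 4. [r4c6∈{2,3,5}] 5 has one home in col 6: r4c6, so r4c6=5.
Step 5. [r4c5∈{2,3}] box 4 places 2 nowhere but r4c5 ⇒ r4c5=2.
Step 6. [r1c5∈{3,4}] col 5 places 3 nowhere but r1c5, so r1c5=3.
Step 7. [r2c6∈{2,6}] across row 2, 2 lands solely at r2c6. So r2c6=2.
Step 8. [r3c1∈{3}] only 3 remains possible at r3c1 ⇒ r3c1=3.
Step 9. [r6c3∈{4}] r6c3 is down to just 4, so r6c3=4.
Step 10. [r1c2∈{4}] r1c2 has the single candidate 4, so r1c2=4.
Step 11. [r4c4∈{3}] only 3 remains possible at r4c4. So r4c4=3.
Step 12. [r3c2∈{2}] r3c2 is down to just 2, so r3c2=2.
Step 13. [r6c6∈{6}] r6c6's peers cover all but 6 ⇒ r6c6=6.
Step 14. [r6c5∈{1}] r6c5's peers cover all but 1. So r6c5=1.
Step 15. [r5c6∈{3}] r5c6 has the single candidate 3. So r5c6=3.
Step 16. [r2c4∈{6}] r2c4 is down to just 6, so r2c4=6.
Step 17. [r4c2∈{6}] only 6 remains possible at r4c2 ⇒ r4c2=6.
Step 18. [r3c3∈{5}] r3c3 is down to just 5. So r3c3=5.
Step 19. [r1c4∈{5}] only 5 remains possible at r1c4, so r1c4=5.
Step 20. [r2c5∈{4}] nothing but 4 survives at r2c5. So r2c5=4.

Answer: 2 4 6 5 3 1 / 1 5 3 6 4 2 / 3 2 5 1 6 4 / 4 6 1 3 2 5 / 6 1 2 4 5 3 / 5 3 4 2 1 6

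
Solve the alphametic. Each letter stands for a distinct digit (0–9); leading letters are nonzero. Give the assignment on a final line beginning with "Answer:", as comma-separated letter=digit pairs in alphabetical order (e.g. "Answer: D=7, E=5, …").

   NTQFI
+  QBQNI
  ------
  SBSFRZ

Step 1. [col 1: I + I ≡ Z (mod 10)] no forcing yet in column 1 (carry-in 0); Z=0 is free and consistent — try it, so Z=0.
Step 2. [S] the sum has 6 digits but both addends have 5; that extra leading digit S is the final carry, namely 1. So S=1.
Step 3. [col 1: I + I ≡ Z (mod 10)] column 1 reads I+I+carry(0)=Z with Z=0; with digits 0,1 already taken and all letters distinct, the only value for I is 5 ⇒ I=5.
Step 4. [col 2: F + N ≡ R (mod 10)] column 2 (F + N ≡ R (mod 10), carry-in 1) doesn't pin N yet; pick N=8 and continue, so N=8.
Step 5. [col 2: F + N ≡ R (mod 10)] F=7 is one option consistent with column 2 (F + N ≡ R (mod 10), carry-in 1) — take it, so F=7.
Step 6. [col 2: F + N ≡ R (mod 10)] column 2: given F=7, N=8, carry-in 1, and digits 0,1,5,7,8 already taken and all letters distinct, F+N≡R (mod 10) forces R=6, so R=6.
Step 7. [col 3: Q + Q ≡ F (mod 10)] column 3: given F=7, carry-in 1, and digits 0,1,5,6,7,8 already taken and all letters distinct, Q+Q≡F (mod 10) forces Q=3. So Q=3.
Step 8. [col 4: T + B ≡ S (mod 10)] no forcing yet in column 4 (carry-in 0); T=9 is free and consistent — try it, so T=9.
Step 9. [col 4: T + B ≡ S (mod 10)] column 4 reads T+B+carry(0)=S with T=9, S=1; with digits 0,1,3,5,6,7,8,9 already taken and all letters distinct, the only value for B is 2. So B=2.

Answer: B=2, F=7, I=5, N=8, Q=3, R=6, S=1, T=9, Z=0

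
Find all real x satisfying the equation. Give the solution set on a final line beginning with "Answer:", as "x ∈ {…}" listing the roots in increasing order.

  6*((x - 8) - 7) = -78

Step 1. [6*((x - 8) - 7) = -78] LHS = 6·(…); ÷6 both sides ⇒ div: (x - 8) - 7 = -13.
Step 2. [(x - 8) - 7 = -13] the outer -7 inverts by adding 7, so sub: x - 8 = -6.
Step 3. [x - 8 = -6] peel the -8: add 8 from each side, so sub: x = 2.

Answer: x ∈ {2}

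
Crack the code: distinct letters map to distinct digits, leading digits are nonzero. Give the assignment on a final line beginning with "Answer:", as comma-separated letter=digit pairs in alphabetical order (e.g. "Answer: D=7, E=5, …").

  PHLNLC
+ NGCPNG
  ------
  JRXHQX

Step 1. [col 1: C + G ≡ X (mod 10)] column 1 (C + G ≡ X (mod 10), carry-in 0) doesn't pin G yet; pick G=5 and continue. So G=5.
Step 2. [col 1: C + G ≡ X (mod 10)] no forcing yet in column 1 (carry-in 0); X=2 is free and consistent — try it. So X=2.
Step 3. [col 1: C + G ≡ X (mod 10)] in column 1 we have C+G≡X with carry-in 0; given G=5, X=2 and digits 2,5 already taken and all letters distinct, that pins C to 7. So C=7.
Step 4. [col 2: L + N ≡ Q (mod 10)] several values work for N in column 2 (L + N ≡ Q (mod 10), carry-in 1); try N=8 ⇒ N=8.
Step 5. [col 2: L + N ≡ Q (mod 10)] Q=3 is one option consistent with column 2 (L + N ≡ Q (mod 10), carry-in 1) — take it ⇒ Q=3.
Step 6. [col 2: L + N ≡ Q (mod 10)] from column 2 (N=8, Q=3, carry-in 1, digits 2,3,5,7,8 already taken and all letters distinct): L must equal 4, so L=4.
Step 7. [col 3: N + P ≡ H (mod 10)] column 3 (N + P ≡ H (mod 10), carry-in 1) doesn't pin H yet; pick H=0 and continue. So H=0.
Step 8. [col 3: N + P ≡ H (mod 10)] column 3 reads N+P+carry(1)=H with N=8, H=0; with digits 0,2,3,4,5,7,8 already taken and all letters distinct, the only value for P is 1 ⇒ P=1.
Step 9. [col 5: H + G ≡ R (mod 10)] column 5: given H=0, G=5, carry-in 1, and digits 0,1,2,3,4,5,7,8 already taken and all letters distinct, H+G≡R (mod 10) forces R=6. So R=6.
Step 10. [col 6: P + N ≡ J (mod 10)] column 6: given P=1, N=8, carry-in 0, and digits 0,1,2,3,4,5,6,7,8 already taken and all letters distinct, P+N≡J (mod 10) forces J=9 ⇒ J=9.

Answer: C=7, G=5, H=0, J=9, L=4, N=8, P=1, Q=3, R=6, X=2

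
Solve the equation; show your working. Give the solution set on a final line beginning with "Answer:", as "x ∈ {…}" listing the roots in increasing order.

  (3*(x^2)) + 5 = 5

Step 1. [(3*(x^2)) + 5 = 5] subtract 5: x sits inside (… + 5). So sub: 3*(x^2) = 0.
Step 2. [3*(x^2) = 0] leading coefficient 3: divide by 3. So div: x^2 = 0.
Step 3. [x^2 = 0] LHS squared, RHS 0 ≥ 0: apply √ (±), so sqrt: x = 0.

Answer: x ∈ {0}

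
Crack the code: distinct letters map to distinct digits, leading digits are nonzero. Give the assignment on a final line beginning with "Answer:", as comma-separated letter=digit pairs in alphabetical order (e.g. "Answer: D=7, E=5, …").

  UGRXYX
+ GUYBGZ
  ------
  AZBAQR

Step 1. [col 1: X + Z ≡ R (mod 10)] no forcing yet in column 1 (carry-in 0); R=9 is free and consistent — try it ⇒ R=9.
Step 2. [col 1: X + Z ≡ R (mod 10)] column 1 (X + Z ≡ R (mod 10), carry-in 0) doesn't pin X yet; pick X=1 and continue, so X=1.
Step 3. [col 1: X + Z ≡ R (mod 10)] column 1: given X=1, R=9, carry-in 0, and digits 1,9 already taken and all letters distinct, X+Z≡R (mod 10) forces Z=8 ⇒ Z=8.
Step 4. [col 2: Y + G ≡ Q (mod 10)] Q=0 is one option consistent with column 2 (Y + G ≡ Q (mod 10), carry-in 0) — take it ⇒ Q=0.
Step 5. [col 2: Y + G ≡ Q (mod 10)] no forcing yet in column 2 (carry-in 0); Y=6 is free and consistent — try it. So Y=6.
Step 6. [col 2: Y + G ≡ Q (mod 10)] column 2 reads Y+G+carry(0)=Q with Y=6, Q=0; with digits 0,1,6,8,9 already taken and all letters distinct, the only value for G is 4, so G=4.
Step 7. [col 3: X + B ≡ A (mod 10)] several values work for A in column 3 (X + B ≡ A (mod 10), carry-in 1); try A=7 ⇒ A=7.
Step 8. [col 3: X + B ≡ A (mod 10)] from column 3 (X=1, A=7, carry-in 1, digits 0,1,4,6,7,8,9 already taken and all letters distinct): B must equal 5 ⇒ B=5.
Step 9. [col 5: G + U ≡ Z (mod 10)] column 5 reads G+U+carry(1)=Z with G=4, Z=8; with digits 0,1,4,5,6,7,8,9 already taken and all letters distinct, the only value for U is 3 ⇒ U=3.

Answer: A=7, B=5, G=4, Q=0, R=9, U=3, X=1, Y=6, Z=8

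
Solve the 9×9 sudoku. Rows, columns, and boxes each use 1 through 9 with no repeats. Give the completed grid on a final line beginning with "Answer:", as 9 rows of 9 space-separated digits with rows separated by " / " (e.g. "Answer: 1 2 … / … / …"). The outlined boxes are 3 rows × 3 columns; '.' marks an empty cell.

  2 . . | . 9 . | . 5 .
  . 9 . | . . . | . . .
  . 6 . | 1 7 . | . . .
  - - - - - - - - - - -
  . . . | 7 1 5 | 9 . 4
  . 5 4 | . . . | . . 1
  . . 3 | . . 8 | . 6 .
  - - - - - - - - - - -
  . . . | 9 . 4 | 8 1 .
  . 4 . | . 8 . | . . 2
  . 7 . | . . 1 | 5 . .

Step 1. [r4c8∈{2,3,8}] across row 4, 3 lands solely at r4c8, so r4c8=3.
Step 2. [r7c9∈{3,6,7}] in row 7, 7 fits only at r7c9. So r7c9=7.
Step 3. [r5c8∈{2,7,8}] r5c8 is the only open cell in box 6 admitting 8 ⇒ r5c8=8.
Step 4. [r2c8∈{2,4,7}] r2c8 is the only open cell in col 8 admitting 7. So r2c8=7.
Step 5. [r6c1∈{1,7,9}] across row 6, 9 lands solely at r6c1 ⇒ r6c1=9.
Step 6. [r3c8∈{2,4,9}] across col 8, 2 lands solely at r3c8. So r3c8=2.
Step 7. [r3c6∈{3}] r3c6 has the single candidate 3, so r3c6=3.
Step 8. [r1c6∈{6}] only 6 remains possible at r1c6, so r1c6=6.
Step 9. [r3c7∈{4}] r3c7 is down to just 4. So r3c7=4.
Step 10. [r2c1∈{1,3,4,5,8}] r2c1 is the only open cell in col 1 admitting 4 ⇒ r2c1=4.
Step 11. [r1c2∈{1,3,8}] box 1 places 3 nowhere but r1c2 ⇒ r1c2=3.
Step 12. [r7c2∈{2}] nothing but 2 survives at r7c2. So r7c2=2.
Step 13. [r1c9∈{8}] r1c9 is down to just 8, so r1c9=8.
Step 14. [r8c1∈{1,3,5,6}] r8c1 is the only open cell in col 1 admitting 1 ⇒ r8c1=1.
Step 15. [r8c8∈{9}] r8c8 has the single candidate 9. So r8c8=9.
Step 16. [r2c6∈{2}] r2c6 has the single candidate 2, so r2c6=2.
Step 17. [r2c5∈{5}] r2c5's peers cover all but 5 ⇒ r2c5=5.
Step 18. [r8c4∈{3,5,6}] r8c4 is the only open cell in col 4 admitting 5 ⇒ r8c4=5.
Step 19. [r8c3∈{6}] r8c3's peers cover all but 6, so r8c3=6.
Step 20. [r9c9∈{3,6}] in box 9, 6 fits only at r9c9 ⇒ r9c9=6.
Step 21. [r5c4∈{2,3,6}] across col 4, 6 lands solely at r5c4. So r5c4=6.
Step 22. [r9c4∈{2,3}] across col 4, 3 lands solely at r9c4, so r9c4=3.
Step 23. [r6c4∈{2,4}] r6c4 is the only open cell in col 4 admitting 2 ⇒ r6c4=2.
Step 24. [r9c1∈{8}] r9c1's peers cover all but 8, so r9c1=8.
Step 25. [r3c3∈{5,8}] row 3 places 8 nowhere but r3c3. So r3c3=8.
Step 26. [r1c7∈{1}] r1c7 has the single candidate 1, so r1c7=1.
Step 27. [r2c7∈{3,6}] r2c7 is the only open cell in row 2 admitting 6, so r2c7=6.
Step 28. [r5c1∈{7}] r5c1 has the single candidate 7. So r5c1=7.
Step 29. [r7c3∈{5}] r7c3's peers cover all but 5 ⇒ r7c3=5.
Step 30. [r4c1∈{6}] r4c1 has the single candidate 6. So r4c1=6.
Step 31. [r9c8∈{4}] only 4 remains possible at r9c8. So r9c8=4.
Step 32. [r4c3∈{2}] r4c3 has the single candidate 2, so r4c3=2.
Step 33. [r2c3∈{1}] nothing but 1 survives at r2c3, so r2c3=1.
Step 34. [r6c5∈{4}] r6c5's peers cover all but 4 ⇒ r6c5=4.
Step 35. [r5c7∈{2}] r5c7 is down to just 2. So r5c7=2.
Step 36. [r9c3∈{9}] nothing but 9 survives at r9c3 ⇒ r9c3=9.
Step 37. [r7c5∈{6}] r7c5 is down to just 6, so r7c5=6.
Step 38. [r3c9∈{9}] r3c9 has the single candidate 9 ⇒ r3c9=9.
Step 39. [r5c5∈{3}] only 3 remains possible at r5c5, so r5c5=3.
Step 40. [r4c2∈{8}] r4c2's peers cover all but 8. So r4c2=8.
Step 41. [r7c1∈{3}] r7c1's peers cover all but 3 ⇒ r7c1=3.
Step 42. [r5c6∈{9}] only 9 remains possible at r5c6. So r5c6=9.
Step 43. [r3c1∈{5}] nothing but 5 survives at r3c1. So r3c1=5.
Step 44. [r6c9∈{5}] only 5 remains possible at r6c9, so r6c9=5.
Step 45. [r8c7∈{3}] r8c7 has the single candidate 3, so r8c7=3.
Step 46. [r6c2∈{1}] r6c2's peers cover all but 1, so r6c2=1.
Step 47. [r2c9∈{3}] nothing but 3 survives at r2c9 ⇒ r2c9=3.
Step 48. [r2c4∈{8}] r2c4's peers cover all but 8. So r2c4=8.
Step 49. [r1c3∈{7}] nothing but 7 survives at r1c3. So r1c3=7.
Step 50. [r8c6∈{7}] r8c6's peers cover all but 7, so r8c6=7.
Step 51. [r6c7∈{7}] nothing but 7 survives at r6c7 ⇒ r6c7=7.
Step 52. [r9c5∈{2}] r9c5 has the single candidate 2. So r9c5=2.
Step 53. [r1c4∈{4}] r1c4 is down to just 4 ⇒ r1c4=4.

Answer: 2 3 7 4 9 6 1 5 8 / 4 9 1 8 5 2 6 7 3 / 5 6 8 1 7 3 4 2 9 / 6 8 2 7 1 5 9 3 4 / 7 5 4 6 3 9 2 8 1 / 9 1 3 2 4 8 7 6 5 / 3 2 5 9 6 4 8 1 7 / 1 4 6 5 8 7 3 9 2 / 8 7 9 3 2 1 5 4 6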